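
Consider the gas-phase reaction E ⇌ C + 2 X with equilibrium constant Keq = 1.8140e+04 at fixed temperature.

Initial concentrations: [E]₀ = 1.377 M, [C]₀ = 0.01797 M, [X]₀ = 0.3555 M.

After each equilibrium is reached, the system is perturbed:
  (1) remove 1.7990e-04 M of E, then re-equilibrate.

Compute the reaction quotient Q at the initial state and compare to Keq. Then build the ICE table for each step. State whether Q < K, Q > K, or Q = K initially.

Q₀ = 0.001649 vs Keq = 1.8140e+04 ⇒ Q<K, forward
Step 1:
                   E          C          X
  I            1.377    0.01797     0.3555
  C           -1.376      1.376      2.753
  E       7.4244e-04      1.394      3.108
  solve Keq expr → x = 1.376; check Q = 1.8140e+04
Then remove 1.7990e-04 M of E.
Step 2:
                   E          C          X
  I       5.6254e-04      1.394      3.108
  C       1.7963e-04 -1.7963e-04 -3.5927e-04
  E       7.4217e-04      1.394      3.108
  solve Keq expr → x = -1.7963e-04; check Q = 1.8140e+04

Q₀ = 0.001649; Q < K (proceeds forward)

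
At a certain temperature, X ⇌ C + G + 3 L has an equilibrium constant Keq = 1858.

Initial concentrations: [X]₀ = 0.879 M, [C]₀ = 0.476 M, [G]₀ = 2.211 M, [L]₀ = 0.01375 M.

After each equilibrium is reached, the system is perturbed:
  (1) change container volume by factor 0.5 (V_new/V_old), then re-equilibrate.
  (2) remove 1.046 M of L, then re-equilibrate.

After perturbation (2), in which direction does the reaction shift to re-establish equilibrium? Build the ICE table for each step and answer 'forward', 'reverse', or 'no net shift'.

Q₀ = 3.1125e-06 vs Keq = 1858 ⇒ Q<K, forward
Step 1:
                    X           C           G           L
  I             0.879       0.476       2.211     0.01375
  C           -0.8433      0.8433      0.8433        2.53
  E           0.03569       1.319       3.054       2.544
  solve Keq expr → x = 0.8433; check Q = 1858
Then change container volume by factor 0.5 (V_new/V_old).
Step 2:
                    X           C           G           L
  I           0.07139       2.639       6.109       5.087
  C            0.3698     -0.3698     -0.3698      -1.109
  E            0.4412       2.269       5.739       3.978
  solve Keq expr → x = -0.3698; check Q = 1858
Then remove 1.046 M of L.
Step 3:
                    X           C           G           L
  I            0.4412       2.269       5.739       2.932
  C           -0.1472      0.1472      0.1472      0.4417
  E            0.2939       2.416       5.886       3.374
  solve Keq expr → x = 0.1472; check Q = 1858

Direction: forward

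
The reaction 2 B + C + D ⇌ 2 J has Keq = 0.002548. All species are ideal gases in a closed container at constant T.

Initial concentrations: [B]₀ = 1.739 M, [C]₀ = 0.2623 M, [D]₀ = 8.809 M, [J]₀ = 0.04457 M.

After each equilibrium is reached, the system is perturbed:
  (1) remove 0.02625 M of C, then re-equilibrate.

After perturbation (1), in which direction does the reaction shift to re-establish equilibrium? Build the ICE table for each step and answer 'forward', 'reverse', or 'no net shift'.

Direction: reverse

Q₀ = 2.8429e-04 vs Keq = 0.002548 ⇒ Q<K, forward
Step 1:
                   B          C          D          J
  init         1.739     0.2623      8.809    0.04457
  Δ         -0.07365   -0.03683   -0.03683    0.07365
  eq           1.665     0.2255      8.772     0.1182
  solve Keq expr → x = 0.03683; check Q = 0.002548
Then remove 0.02625 M of C.
Step 2:
                   B          C          D          J
  init         1.665     0.1992      8.772     0.1182
  Δ         0.005867   0.002933   0.002933  -0.005867
  eq           1.671     0.2022      8.775     0.1124
  solve Keq expr → x = -0.002933; check Q = 0.002548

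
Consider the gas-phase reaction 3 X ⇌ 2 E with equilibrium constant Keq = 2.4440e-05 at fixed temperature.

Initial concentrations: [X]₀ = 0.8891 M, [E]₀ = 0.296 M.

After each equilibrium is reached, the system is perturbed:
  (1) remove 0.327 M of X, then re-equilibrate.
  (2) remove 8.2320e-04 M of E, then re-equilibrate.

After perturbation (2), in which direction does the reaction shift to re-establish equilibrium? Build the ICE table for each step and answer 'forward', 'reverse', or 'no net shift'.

Direction: forward

Q₀ = 0.1247 vs Keq = 2.4440e-05 ⇒ Q>K, reverse
Step 1:
                   X          E
  Initial     0.8891      0.296
  Change      0.4327    -0.2885
  Equil        1.322   0.007513
  solve Keq expr → x = -0.1442; check Q = 2.4440e-05
Then remove 0.327 M of X.
Step 2:
                   X          E
  Initial     0.9948   0.007513
  Change    0.003868  -0.002579
  Equil       0.9987   0.004934
  solve Keq expr → x = -0.001289; check Q = 2.4440e-05
Then remove 8.2320e-04 M of E.
Step 3:
                   X          E
  Initial     0.9987   0.004111
  Change   -0.001221 8.1415e-04
  Equil       0.9975   0.004925
  solve Keq expr → x = 4.0708e-04; check Q = 2.4440e-05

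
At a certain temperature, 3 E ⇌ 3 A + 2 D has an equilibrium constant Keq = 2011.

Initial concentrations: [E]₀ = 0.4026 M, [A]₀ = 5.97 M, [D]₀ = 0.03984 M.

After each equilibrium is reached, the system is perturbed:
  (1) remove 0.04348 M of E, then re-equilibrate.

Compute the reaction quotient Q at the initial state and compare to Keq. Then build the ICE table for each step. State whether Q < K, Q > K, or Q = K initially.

Q₀ = 5.175; Q < K (proceeds forward)

Q₀ = 5.175 vs Keq = 2011 ⇒ Q<K, forward
Step 1:
                   E          A          D
  Initial     0.4026       5.97    0.03984
  Change      -0.236      0.236     0.1574
  Equil       0.1666      6.206     0.1972
  solve Keq expr → x = 0.07868; check Q = 2011
Then remove 0.04348 M of E.
Step 2:
                   E          A          D
  Initial     0.1231      6.206     0.1972
  Change      0.0309    -0.0309    -0.0206
  Equil        0.154      6.175     0.1766
  solve Keq expr → x = -0.0103; check Q = 2011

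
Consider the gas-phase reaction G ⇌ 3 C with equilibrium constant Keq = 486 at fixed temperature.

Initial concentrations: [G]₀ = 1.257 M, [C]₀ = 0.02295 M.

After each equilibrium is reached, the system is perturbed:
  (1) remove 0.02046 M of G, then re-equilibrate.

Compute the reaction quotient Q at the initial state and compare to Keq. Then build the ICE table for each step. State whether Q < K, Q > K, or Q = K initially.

Q₀ = 9.6164e-06 vs Keq = 486 ⇒ Q<K, forward
Step 1:
                    G           C
  init          1.257     0.02295
  Δ            -1.167       3.501
  eq          0.09004       3.524
  solve Keq expr → x = 1.167; check Q = 486
Then remove 0.02046 M of G.
Step 2:
                    G           C
  init        0.06958       3.524
  Δ           0.01668    -0.05004
  eq          0.08625       3.474
  solve Keq expr → x = -0.01668; check Q = 486

Q₀ = 9.6164e-06; Q < K (proceeds forward)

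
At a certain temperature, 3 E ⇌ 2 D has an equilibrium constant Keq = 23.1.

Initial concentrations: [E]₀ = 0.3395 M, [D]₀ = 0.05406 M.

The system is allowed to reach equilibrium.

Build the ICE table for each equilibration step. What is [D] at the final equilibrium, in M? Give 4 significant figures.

Q₀ = 0.07468 vs Keq = 23.1 ⇒ Q<K, forward
Step 1:
                   E          D
  init        0.3395    0.05406
  Δ          -0.2193     0.1462
  eq          0.1202     0.2003
  solve Keq expr → x = 0.0731; check Q = 23.1

[D]_eq = 0.2003 M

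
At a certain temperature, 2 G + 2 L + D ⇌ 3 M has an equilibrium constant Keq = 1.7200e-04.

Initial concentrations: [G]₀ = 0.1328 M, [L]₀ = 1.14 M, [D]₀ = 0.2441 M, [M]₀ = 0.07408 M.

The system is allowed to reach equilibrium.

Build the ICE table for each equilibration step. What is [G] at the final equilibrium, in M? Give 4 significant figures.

[G]_eq = 0.1739 M

Q₀ = 0.07267 vs Keq = 1.7200e-04 ⇒ Q>K, reverse
Step 1:
                  G         L         D         M
  Initial    0.1328      1.14    0.2441   0.07408
  Change     0.0411    0.0411   0.02055  -0.06165
  Equil      0.1739     1.181    0.2647   0.01243
  solve Keq expr → x = -0.02055; check Q = 1.7200e-04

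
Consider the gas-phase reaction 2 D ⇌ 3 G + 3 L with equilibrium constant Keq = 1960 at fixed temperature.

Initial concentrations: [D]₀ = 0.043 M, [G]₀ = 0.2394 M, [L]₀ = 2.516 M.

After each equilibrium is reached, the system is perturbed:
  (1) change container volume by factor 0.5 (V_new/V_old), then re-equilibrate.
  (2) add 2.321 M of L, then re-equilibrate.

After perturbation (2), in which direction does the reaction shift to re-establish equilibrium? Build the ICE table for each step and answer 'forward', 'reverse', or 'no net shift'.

Q₀ = 118.2 vs Keq = 1960 ⇒ Q<K, forward
Step 1:
                  D         G         L
  Initial     0.043    0.2394     2.516
  Change   -0.02907   0.04361   0.04361
  Equil     0.01393     0.283      2.56
  solve Keq expr → x = 0.01454; check Q = 1960
Then change container volume by factor 0.5 (V_new/V_old).
Step 2:
                  D         G         L
  Initial   0.02785     0.566     5.119
  Change    0.05708  -0.08562  -0.08562
  Equil     0.08494    0.4804     5.034
  solve Keq expr → x = -0.02854; check Q = 1960
Then add 2.321 M of L.
Step 3:
                  D         G         L
  Initial   0.08494    0.4804     7.355
  Change    0.03785  -0.05677  -0.05677
  Equil      0.1228    0.4236     7.298
  solve Keq expr → x = -0.01892; check Q = 1960

Direction: reverse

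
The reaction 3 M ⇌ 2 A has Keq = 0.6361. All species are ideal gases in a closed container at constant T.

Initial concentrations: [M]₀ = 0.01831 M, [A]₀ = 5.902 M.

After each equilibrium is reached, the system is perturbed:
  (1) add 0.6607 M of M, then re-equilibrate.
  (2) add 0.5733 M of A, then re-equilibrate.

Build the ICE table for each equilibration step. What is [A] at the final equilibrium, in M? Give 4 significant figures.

Q₀ = 5.6746e+06 vs Keq = 0.6361 ⇒ Q>K, reverse
Step 1:
                   M          A
  init       0.01831      5.902
  Δ            2.897     -1.931
  eq           2.916      3.971
  solve Keq expr → x = -0.9657; check Q = 0.6361
Then add 0.6607 M of M.
Step 2:
                   M          A
  init         3.576      3.971
  Δ          -0.4998     0.3332
  eq           3.076      4.304
  solve Keq expr → x = 0.1666; check Q = 0.6361
Then add 0.5733 M of A.
Step 3:
                   M          A
  init         3.076      4.877
  Δ           0.2048    -0.1365
  eq           3.281       4.74
  solve Keq expr → x = -0.06826; check Q = 0.6361

[A]_eq = 4.74 M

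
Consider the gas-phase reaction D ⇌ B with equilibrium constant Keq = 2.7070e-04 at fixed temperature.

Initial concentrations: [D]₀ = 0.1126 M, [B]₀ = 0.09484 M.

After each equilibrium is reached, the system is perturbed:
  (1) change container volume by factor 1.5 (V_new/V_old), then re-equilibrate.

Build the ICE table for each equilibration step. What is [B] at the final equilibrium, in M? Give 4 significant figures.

[B]_eq = 3.7426e-05 M

Q₀ = 0.8423 vs Keq = 2.7070e-04 ⇒ Q>K, reverse
Step 1:
                  D         B
  Initial    0.1126   0.09484
  Change    0.09478  -0.09478
  Equil      0.2074 5.6139e-05
  solve Keq expr → x = -0.09478; check Q = 2.7070e-04
Then change container volume by factor 1.5 (V_new/V_old).
Step 2:
                  D         B
  Initial    0.1383 3.7426e-05
  Change          0         0
  Equil      0.1383 3.7426e-05
  solve Keq expr → x = 0; check Q = 2.7070e-04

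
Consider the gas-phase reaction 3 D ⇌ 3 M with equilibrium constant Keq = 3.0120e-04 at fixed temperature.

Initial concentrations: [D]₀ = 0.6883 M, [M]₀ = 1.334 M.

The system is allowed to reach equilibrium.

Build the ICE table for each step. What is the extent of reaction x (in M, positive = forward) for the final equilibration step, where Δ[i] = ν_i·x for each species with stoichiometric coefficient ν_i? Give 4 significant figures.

Q₀ = 7.28 vs Keq = 3.0120e-04 ⇒ Q>K, reverse
Step 1:
                  D         M
  I          0.6883     1.334
  C           1.207    -1.207
  E           1.895     0.127
  solve Keq expr → x = -0.4023; check Q = 3.0120e-04

x = -0.4023 M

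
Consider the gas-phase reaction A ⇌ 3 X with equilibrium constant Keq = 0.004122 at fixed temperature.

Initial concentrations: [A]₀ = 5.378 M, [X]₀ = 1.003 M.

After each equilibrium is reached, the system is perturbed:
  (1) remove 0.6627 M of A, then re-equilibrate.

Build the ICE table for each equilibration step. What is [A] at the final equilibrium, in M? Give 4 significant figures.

[A]_eq = 4.958 M

Q₀ = 0.1876 vs Keq = 0.004122 ⇒ Q>K, reverse
Step 1:
                  A         X
  I           5.378     1.003
  C          0.2393    -0.718
  E           5.617     0.285
  solve Keq expr → x = -0.2393; check Q = 0.004122
Then remove 0.6627 M of A.
Step 2:
                  A         X
  I           4.955     0.285
  C         0.00387  -0.01161
  E           4.958    0.2734
  solve Keq expr → x = -0.00387; check Q = 0.004122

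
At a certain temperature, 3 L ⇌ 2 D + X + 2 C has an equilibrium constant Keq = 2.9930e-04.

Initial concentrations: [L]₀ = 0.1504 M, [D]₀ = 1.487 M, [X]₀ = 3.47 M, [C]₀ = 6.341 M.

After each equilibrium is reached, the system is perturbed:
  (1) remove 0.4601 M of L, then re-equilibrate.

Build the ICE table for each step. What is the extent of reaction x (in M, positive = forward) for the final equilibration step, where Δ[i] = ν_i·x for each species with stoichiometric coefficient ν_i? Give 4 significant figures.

x = -0.001077 M

Q₀ = 9.0682e+04 vs Keq = 2.9930e-04 ⇒ Q>K, reverse
Step 1:
                  L         D         X         C
  I          0.1504     1.487      3.47     6.341
  C           2.219    -1.479   -0.7396    -1.479
  E           2.369  0.007853      2.73     4.862
  solve Keq expr → x = -0.7396; check Q = 2.9930e-04
Then remove 0.4601 M of L.
Step 2:
                  L         D         X         C
  I           1.909  0.007853      2.73     4.862
  C        0.003232 -0.002155 -0.001077 -0.002155
  E           1.912  0.005698     2.729      4.86
  solve Keq expr → x = -0.001077; check Q = 2.9930e-04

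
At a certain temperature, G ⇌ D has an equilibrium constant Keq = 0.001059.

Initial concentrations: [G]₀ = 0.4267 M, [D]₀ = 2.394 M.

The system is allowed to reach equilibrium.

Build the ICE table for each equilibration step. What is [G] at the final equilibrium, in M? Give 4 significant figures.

Q₀ = 5.61 vs Keq = 0.001059 ⇒ Q>K, reverse
Step 1:
                   G          D
  Initial     0.4267      2.394
  Change       2.391     -2.391
  Equil        2.818   0.002984
  solve Keq expr → x = -2.391; check Q = 0.001059

[G]_eq = 2.818 M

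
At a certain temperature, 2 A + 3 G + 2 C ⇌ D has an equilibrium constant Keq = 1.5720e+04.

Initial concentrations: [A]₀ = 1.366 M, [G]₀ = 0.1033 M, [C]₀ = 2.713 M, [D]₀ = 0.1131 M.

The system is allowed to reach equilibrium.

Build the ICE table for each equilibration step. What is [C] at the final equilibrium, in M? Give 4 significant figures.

Q₀ = 7.471 vs Keq = 1.5720e+04 ⇒ Q<K, forward
Step 1:
                   A          G          C          D
  init         1.366     0.1033      2.713     0.1131
  Δ         -0.06276   -0.09413   -0.06276    0.03138
  eq           1.303   0.009167       2.65     0.1445
  solve Keq expr → x = 0.03138; check Q = 1.5720e+04

[C]_eq = 2.65 M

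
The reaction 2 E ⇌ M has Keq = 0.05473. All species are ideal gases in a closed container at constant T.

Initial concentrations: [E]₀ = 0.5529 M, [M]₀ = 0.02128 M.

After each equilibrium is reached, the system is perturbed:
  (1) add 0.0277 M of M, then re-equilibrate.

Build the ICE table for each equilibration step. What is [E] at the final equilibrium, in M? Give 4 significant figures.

Q₀ = 0.06961 vs Keq = 0.05473 ⇒ Q>K, reverse
Step 1:
                    E           M
  I            0.5529     0.02128
  C          0.008109   -0.004055
  E             0.561     0.01723
  solve Keq expr → x = -0.004055; check Q = 0.05473
Then add 0.0277 M of M.
Step 2:
                    E           M
  I             0.561     0.04493
  C           0.04911    -0.02455
  E            0.6101     0.02037
  solve Keq expr → x = -0.02455; check Q = 0.05473

[E]_eq = 0.6101 M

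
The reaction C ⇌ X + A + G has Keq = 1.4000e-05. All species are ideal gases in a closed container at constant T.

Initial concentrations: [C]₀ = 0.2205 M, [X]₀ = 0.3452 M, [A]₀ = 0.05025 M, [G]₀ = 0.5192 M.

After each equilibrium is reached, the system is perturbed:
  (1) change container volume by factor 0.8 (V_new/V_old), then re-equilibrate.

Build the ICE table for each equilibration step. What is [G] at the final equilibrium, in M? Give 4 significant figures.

[G]_eq = 0.5862 M

Q₀ = 0.04084 vs Keq = 1.4000e-05 ⇒ Q>K, reverse
Step 1:
                  C         X         A         G
  I          0.2205    0.3452   0.05025    0.5192
  C         0.05022  -0.05022  -0.05022  -0.05022
  E          0.2707     0.295 2.7398e-05     0.469
  solve Keq expr → x = -0.05022; check Q = 1.4000e-05
Then change container volume by factor 0.8 (V_new/V_old).
Step 2:
                  C         X         A         G
  I          0.3384    0.3687 3.4247e-05    0.5862
  C       1.2327e-05 -1.2327e-05 -1.2327e-05 -1.2327e-05
  E          0.3384    0.3687 2.1920e-05    0.5862
  solve Keq expr → x = -1.2327e-05; check Q = 1.4000e-05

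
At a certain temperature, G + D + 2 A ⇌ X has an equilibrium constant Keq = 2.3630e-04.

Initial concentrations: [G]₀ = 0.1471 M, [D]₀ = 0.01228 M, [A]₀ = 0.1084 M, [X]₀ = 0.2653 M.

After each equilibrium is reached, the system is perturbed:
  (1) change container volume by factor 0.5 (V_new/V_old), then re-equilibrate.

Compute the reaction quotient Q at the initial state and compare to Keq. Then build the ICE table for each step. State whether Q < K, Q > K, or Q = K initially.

Q₀ = 1.2499e+04 vs Keq = 2.3630e-04 ⇒ Q>K, reverse
Step 1:
                   G          D          A          X
  I           0.1471    0.01228     0.1084     0.2653
  C           0.2653     0.2653     0.5306    -0.2653
  E           0.4124     0.2776      0.639 1.1044e-05
  solve Keq expr → x = -0.2653; check Q = 2.3630e-04
Then change container volume by factor 0.5 (V_new/V_old).
Step 2:
                   G          D          A          X
  I           0.8248     0.5551      1.278 2.2087e-05
  C       -1.5444e-04 -1.5444e-04 -3.0889e-04 1.5444e-04
  E           0.8246      0.555      1.278 1.7653e-04
  solve Keq expr → x = 1.5444e-04; check Q = 2.3630e-04

Q₀ = 1.2499e+04; Q > K (proceeds reverse)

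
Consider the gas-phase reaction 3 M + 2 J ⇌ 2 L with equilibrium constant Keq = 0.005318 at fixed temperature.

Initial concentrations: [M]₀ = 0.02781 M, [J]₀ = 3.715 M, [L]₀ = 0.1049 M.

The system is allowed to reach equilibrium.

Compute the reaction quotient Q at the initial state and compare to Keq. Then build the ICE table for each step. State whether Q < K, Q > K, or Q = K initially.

Q₀ = 37.07 vs Keq = 0.005318 ⇒ Q>K, reverse
Step 1:
                   M          J          L
  I          0.02781      3.715     0.1049
  C            0.131    0.08735   -0.08735
  E           0.1588      3.802    0.01755
  solve Keq expr → x = -0.04367; check Q = 0.005318

Q₀ = 37.07; Q > K (proceeds reverse)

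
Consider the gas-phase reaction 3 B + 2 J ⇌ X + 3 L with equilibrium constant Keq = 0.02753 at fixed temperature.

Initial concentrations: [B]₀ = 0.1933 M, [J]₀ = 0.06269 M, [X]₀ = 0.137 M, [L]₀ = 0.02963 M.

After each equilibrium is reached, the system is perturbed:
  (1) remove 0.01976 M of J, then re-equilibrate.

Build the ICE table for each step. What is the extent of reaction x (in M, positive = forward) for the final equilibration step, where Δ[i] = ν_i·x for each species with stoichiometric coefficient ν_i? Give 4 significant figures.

x = -0.001091 M

Q₀ = 0.1256 vs Keq = 0.02753 ⇒ Q>K, reverse
Step 1:
                   B          J          X          L
  init        0.1933    0.06269      0.137    0.02963
  Δ         0.009489   0.006326  -0.003163  -0.009489
  eq          0.2028    0.06902     0.1338    0.02014
  solve Keq expr → x = -0.003163; check Q = 0.02753
Then remove 0.01976 M of J.
Step 2:
                   B          J          X          L
  init        0.2028    0.04926     0.1338    0.02014
  Δ         0.003272   0.002181  -0.001091  -0.003272
  eq          0.2061    0.05144     0.1327    0.01687
  solve Keq expr → x = -0.001091; check Q = 0.02753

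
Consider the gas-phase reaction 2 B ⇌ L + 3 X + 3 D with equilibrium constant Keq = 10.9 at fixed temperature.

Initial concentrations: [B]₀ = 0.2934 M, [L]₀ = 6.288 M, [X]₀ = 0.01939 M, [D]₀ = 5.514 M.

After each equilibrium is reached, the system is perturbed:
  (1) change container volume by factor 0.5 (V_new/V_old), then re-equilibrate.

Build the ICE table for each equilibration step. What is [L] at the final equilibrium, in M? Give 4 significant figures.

Q₀ = 0.08927 vs Keq = 10.9 ⇒ Q<K, forward
Step 1:
                   B          L          X          D
  init        0.2934      6.288    0.01939      5.514
  Δ         -0.04389    0.02195    0.06584    0.06584
  eq          0.2495       6.31    0.08523       5.58
  solve Keq expr → x = 0.02195; check Q = 10.9
Then change container volume by factor 0.5 (V_new/V_old).
Step 2:
                   B          L          X          D
  init         0.499      12.62     0.1705      11.16
  Δ          0.07395   -0.03698    -0.1109    -0.1109
  eq           0.573      12.58    0.05952      11.05
  solve Keq expr → x = -0.03698; check Q = 10.9

[L]_eq = 12.58 M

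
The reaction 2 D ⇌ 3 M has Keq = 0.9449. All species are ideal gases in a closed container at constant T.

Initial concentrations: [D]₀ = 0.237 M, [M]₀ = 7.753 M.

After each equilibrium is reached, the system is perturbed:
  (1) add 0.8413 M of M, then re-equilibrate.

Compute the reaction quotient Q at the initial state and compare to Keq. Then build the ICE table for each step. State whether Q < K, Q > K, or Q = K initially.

Q₀ = 8297 vs Keq = 0.9449 ⇒ Q>K, reverse
Step 1:
                   D          M
  Initial      0.237      7.753
  Change       3.573     -5.359
  Equil         3.81      2.394
  solve Keq expr → x = -1.786; check Q = 0.9449
Then add 0.8413 M of M.
Step 2:
                   D          M
  Initial       3.81      3.235
  Change      0.4402    -0.6603
  Equil         4.25      2.575
  solve Keq expr → x = -0.2201; check Q = 0.9449

Q₀ = 8297; Q > K (proceeds reverse)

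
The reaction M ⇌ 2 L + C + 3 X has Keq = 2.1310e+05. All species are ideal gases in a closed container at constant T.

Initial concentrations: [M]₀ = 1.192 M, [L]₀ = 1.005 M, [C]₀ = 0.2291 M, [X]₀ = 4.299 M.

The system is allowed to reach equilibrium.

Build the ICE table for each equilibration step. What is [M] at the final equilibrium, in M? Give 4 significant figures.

[M]_eq = 0.03374 M

Q₀ = 15.42 vs Keq = 2.1310e+05 ⇒ Q<K, forward
Step 1:
                  M         L         C         X
  init        1.192     1.005    0.2291     4.299
  Δ          -1.158     2.317     1.158     3.475
  eq        0.03374     3.322     1.387     7.774
  solve Keq expr → x = 1.158; check Q = 2.1310e+05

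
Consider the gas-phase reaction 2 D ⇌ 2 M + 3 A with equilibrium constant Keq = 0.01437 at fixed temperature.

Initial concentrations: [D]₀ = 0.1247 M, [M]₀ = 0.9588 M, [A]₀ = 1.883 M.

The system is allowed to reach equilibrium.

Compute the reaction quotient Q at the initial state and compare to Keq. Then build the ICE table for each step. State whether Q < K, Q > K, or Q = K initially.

Q₀ = 394.7 vs Keq = 0.01437 ⇒ Q>K, reverse
Step 1:
                  D         M         A
  I          0.1247    0.9588     1.883
  C          0.7792   -0.7792    -1.169
  E          0.9039    0.1796    0.7141
  solve Keq expr → x = -0.3896; check Q = 0.01437

Q₀ = 394.7; Q > K (proceeds reverse)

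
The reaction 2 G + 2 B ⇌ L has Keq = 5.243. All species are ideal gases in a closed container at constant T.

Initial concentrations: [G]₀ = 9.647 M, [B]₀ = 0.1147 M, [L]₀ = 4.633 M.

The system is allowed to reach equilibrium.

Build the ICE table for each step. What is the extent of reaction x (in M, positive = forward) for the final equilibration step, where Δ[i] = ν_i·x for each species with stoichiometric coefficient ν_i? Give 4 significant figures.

x = 0.008498 M

Q₀ = 3.784 vs Keq = 5.243 ⇒ Q<K, forward
Step 1:
                   G          B          L
  init         9.647     0.1147      4.633
  Δ           -0.017     -0.017   0.008498
  eq            9.63     0.0977      4.641
  solve Keq expr → x = 0.008498; check Q = 5.243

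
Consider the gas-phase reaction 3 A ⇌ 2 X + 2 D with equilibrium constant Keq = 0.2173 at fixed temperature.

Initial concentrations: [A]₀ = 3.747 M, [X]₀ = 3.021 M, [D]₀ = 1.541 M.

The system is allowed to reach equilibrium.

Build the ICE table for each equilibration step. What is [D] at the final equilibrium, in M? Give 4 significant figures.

Q₀ = 0.412 vs Keq = 0.2173 ⇒ Q>K, reverse
Step 1:
                   A          X          D
  Initial      3.747      3.021      1.541
  Change      0.2971    -0.1981    -0.1981
  Equil        4.044      2.823      1.343
  solve Keq expr → x = -0.09903; check Q = 0.2173

[D]_eq = 1.343 M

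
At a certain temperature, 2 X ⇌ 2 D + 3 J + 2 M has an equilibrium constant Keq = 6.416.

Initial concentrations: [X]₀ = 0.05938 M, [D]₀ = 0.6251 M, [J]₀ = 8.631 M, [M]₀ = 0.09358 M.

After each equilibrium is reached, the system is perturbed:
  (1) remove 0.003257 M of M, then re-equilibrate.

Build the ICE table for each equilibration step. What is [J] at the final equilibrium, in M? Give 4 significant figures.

Q₀ = 624 vs Keq = 6.416 ⇒ Q>K, reverse
Step 1:
                  X         D         J         M
  init      0.05938    0.6251     8.631   0.09358
  Δ         0.06989  -0.06989   -0.1048  -0.06989
  eq         0.1293    0.5552     8.526   0.02369
  solve Keq expr → x = -0.03495; check Q = 6.416
Then remove 0.003257 M of M.
Step 2:
                  X         D         J         M
  init       0.1293    0.5552     8.526   0.02043
  Δ       -0.002646  0.002646  0.003969  0.002646
  eq         0.1266    0.5579      8.53   0.02308
  solve Keq expr → x = 0.001323; check Q = 6.416

[J]_eq = 8.53 M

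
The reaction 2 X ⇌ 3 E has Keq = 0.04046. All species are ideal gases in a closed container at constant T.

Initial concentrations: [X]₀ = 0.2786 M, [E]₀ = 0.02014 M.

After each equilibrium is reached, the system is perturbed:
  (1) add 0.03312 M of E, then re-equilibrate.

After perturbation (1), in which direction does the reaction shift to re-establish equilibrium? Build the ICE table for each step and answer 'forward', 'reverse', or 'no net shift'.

Q₀ = 1.0525e-04 vs Keq = 0.04046 ⇒ Q<K, forward
Step 1:
                  X         E
  init       0.2786   0.02014
  Δ        -0.06767    0.1015
  eq         0.2109    0.1216
  solve Keq expr → x = 0.03384; check Q = 0.04046
Then add 0.03312 M of E.
Step 2:
                  X         E
  init       0.2109    0.1548
  Δ         0.01762  -0.02644
  eq         0.2286    0.1283
  solve Keq expr → x = -0.008812; check Q = 0.04046

Direction: reverse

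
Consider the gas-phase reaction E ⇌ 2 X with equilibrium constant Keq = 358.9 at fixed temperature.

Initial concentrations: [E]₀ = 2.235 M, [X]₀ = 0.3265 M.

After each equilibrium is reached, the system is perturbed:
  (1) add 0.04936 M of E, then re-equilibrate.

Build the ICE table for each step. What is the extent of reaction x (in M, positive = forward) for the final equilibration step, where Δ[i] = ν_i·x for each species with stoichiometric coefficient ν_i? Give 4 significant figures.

x = 0.04689 M

Q₀ = 0.0477 vs Keq = 358.9 ⇒ Q<K, forward
Step 1:
                   E          X
  Initial      2.235     0.3265
  Change      -2.174      4.348
  Equil      0.06089      4.675
  solve Keq expr → x = 2.174; check Q = 358.9
Then add 0.04936 M of E.
Step 2:
                   E          X
  Initial     0.1102      4.675
  Change    -0.04689    0.09378
  Equil      0.06336      4.769
  solve Keq expr → x = 0.04689; check Q = 358.9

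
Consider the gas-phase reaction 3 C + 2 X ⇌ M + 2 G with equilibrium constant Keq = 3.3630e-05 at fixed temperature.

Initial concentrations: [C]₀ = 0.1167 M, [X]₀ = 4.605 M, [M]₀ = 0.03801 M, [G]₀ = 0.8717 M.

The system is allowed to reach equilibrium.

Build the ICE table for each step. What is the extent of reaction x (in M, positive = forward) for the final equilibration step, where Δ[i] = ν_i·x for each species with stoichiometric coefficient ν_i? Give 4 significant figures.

Q₀ = 0.857 vs Keq = 3.3630e-05 ⇒ Q>K, reverse
Step 1:
                   C          X          M          G
  I           0.1167      4.605    0.03801     0.8717
  C            0.114    0.07599     -0.038   -0.07599
  E           0.2307      4.681 1.4288e-05     0.7957
  solve Keq expr → x = -0.038; check Q = 3.3630e-05

x = -0.038 M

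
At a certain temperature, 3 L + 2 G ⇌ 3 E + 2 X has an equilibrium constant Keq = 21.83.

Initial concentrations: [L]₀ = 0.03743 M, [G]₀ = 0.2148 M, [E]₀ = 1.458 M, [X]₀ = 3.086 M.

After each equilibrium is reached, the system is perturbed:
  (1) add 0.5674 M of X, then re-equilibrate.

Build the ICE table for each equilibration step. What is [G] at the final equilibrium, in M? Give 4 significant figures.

[G]_eq = 0.6869 M

Q₀ = 1.2199e+07 vs Keq = 21.83 ⇒ Q>K, reverse
Step 1:
                   L          G          E          X
  Initial    0.03743     0.2148      1.458      3.086
  Change      0.6708     0.4472    -0.6708    -0.4472
  Equil       0.7082      0.662     0.7872      2.639
  solve Keq expr → x = -0.2236; check Q = 21.83
Then add 0.5674 M of X.
Step 2:
                   L          G          E          X
  Initial     0.7082      0.662     0.7872      3.206
  Change     0.03736     0.0249   -0.03736    -0.0249
  Equil       0.7455     0.6869     0.7499      3.181
  solve Keq expr → x = -0.01245; check Q = 21.83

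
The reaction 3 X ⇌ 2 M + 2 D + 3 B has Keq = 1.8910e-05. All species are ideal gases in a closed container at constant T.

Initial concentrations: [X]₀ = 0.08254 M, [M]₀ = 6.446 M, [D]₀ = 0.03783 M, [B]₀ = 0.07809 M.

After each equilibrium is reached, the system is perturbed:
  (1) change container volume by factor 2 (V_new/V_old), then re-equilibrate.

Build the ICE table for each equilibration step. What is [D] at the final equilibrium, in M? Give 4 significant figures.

Q₀ = 0.05036 vs Keq = 1.8910e-05 ⇒ Q>K, reverse
Step 1:
                  X         M         D         B
  Initial   0.08254     6.446   0.03783   0.07809
  Change    0.04771  -0.03181  -0.03181  -0.04771
  Equil      0.1303     6.414   0.00602   0.03038
  solve Keq expr → x = -0.0159; check Q = 1.8910e-05
Then change container volume by factor 2 (V_new/V_old).
Step 2:
                  X         M         D         B
  Initial   0.06513     3.207   0.00301   0.01519
  Change  -0.005462  0.003642  0.003642  0.005462
  Equil     0.05966     3.211  0.006652   0.02065
  solve Keq expr → x = 0.001821; check Q = 1.8910e-05

[D]_eq = 0.006652 M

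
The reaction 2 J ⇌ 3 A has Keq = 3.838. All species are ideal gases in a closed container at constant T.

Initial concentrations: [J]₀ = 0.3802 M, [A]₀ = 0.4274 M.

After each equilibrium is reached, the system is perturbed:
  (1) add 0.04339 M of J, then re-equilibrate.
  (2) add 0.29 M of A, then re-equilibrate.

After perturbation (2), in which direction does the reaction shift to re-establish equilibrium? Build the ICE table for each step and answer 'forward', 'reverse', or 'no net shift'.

Direction: reverse

Q₀ = 0.5401 vs Keq = 3.838 ⇒ Q<K, forward
Step 1:
                    J           A
  Initial      0.3802      0.4274
  Change      -0.1298      0.1947
  Equil        0.2504      0.6221
  solve Keq expr → x = 0.06488; check Q = 3.838
Then add 0.04339 M of J.
Step 2:
                    J           A
  Initial      0.2938      0.6221
  Change     -0.02262     0.03393
  Equil        0.2712       0.656
  solve Keq expr → x = 0.01131; check Q = 3.838
Then add 0.29 M of A.
Step 3:
                    J           A
  Initial      0.2712       0.946
  Change      0.09571     -0.1436
  Equil        0.3669      0.8024
  solve Keq expr → x = -0.04785; check Q = 3.838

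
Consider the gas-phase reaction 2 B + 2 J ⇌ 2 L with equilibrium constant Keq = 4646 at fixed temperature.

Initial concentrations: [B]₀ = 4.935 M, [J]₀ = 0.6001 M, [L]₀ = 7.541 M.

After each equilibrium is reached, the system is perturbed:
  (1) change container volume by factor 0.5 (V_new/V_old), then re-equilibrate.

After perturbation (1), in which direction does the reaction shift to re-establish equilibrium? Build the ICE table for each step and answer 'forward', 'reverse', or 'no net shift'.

Direction: forward

Q₀ = 6.484 vs Keq = 4646 ⇒ Q<K, forward
Step 1:
                    B           J           L
  init          4.935      0.6001       7.541
  Δ           -0.5728     -0.5728      0.5728
  eq            4.362     0.02729       8.114
  solve Keq expr → x = 0.2864; check Q = 4646
Then change container volume by factor 0.5 (V_new/V_old).
Step 2:
                    B           J           L
  init          8.724     0.05458       16.23
  Δ          -0.02716    -0.02716     0.02716
  eq            8.697     0.02742       16.25
  solve Keq expr → x = 0.01358; check Q = 4646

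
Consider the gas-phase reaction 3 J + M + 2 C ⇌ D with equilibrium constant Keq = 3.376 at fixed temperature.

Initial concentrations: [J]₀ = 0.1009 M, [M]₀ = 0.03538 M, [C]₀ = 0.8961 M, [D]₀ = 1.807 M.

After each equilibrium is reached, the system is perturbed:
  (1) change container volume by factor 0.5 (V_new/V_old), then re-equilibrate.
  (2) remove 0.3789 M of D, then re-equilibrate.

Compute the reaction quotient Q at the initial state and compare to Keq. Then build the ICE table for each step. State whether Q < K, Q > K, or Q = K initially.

Q₀ = 6.1918e+04; Q > K (proceeds reverse)

Q₀ = 6.1918e+04 vs Keq = 3.376 ⇒ Q>K, reverse
Step 1:
                    J           M           C           D
  Initial      0.1009     0.03538      0.8961       1.807
  Change        0.802      0.2673      0.5346     -0.2673
  Equil        0.9029      0.3027       1.431        1.54
  solve Keq expr → x = -0.2673; check Q = 3.376
Then change container volume by factor 0.5 (V_new/V_old).
Step 2:
                    J           M           C           D
  Initial       1.806      0.6054       2.861       3.079
  Change      -0.9286     -0.3095     -0.6191      0.3095
  Equil        0.8771      0.2959       2.242       3.389
  solve Keq expr → x = 0.3095; check Q = 3.376
Then remove 0.3789 M of D.
Step 3:
                    J           M           C           D
  Initial      0.8771      0.2959       2.242        3.01
  Change     -0.02232   -0.007439    -0.01488    0.007439
  Equil        0.8548      0.2884       2.228       3.017
  solve Keq expr → x = 0.007439; check Q = 3.376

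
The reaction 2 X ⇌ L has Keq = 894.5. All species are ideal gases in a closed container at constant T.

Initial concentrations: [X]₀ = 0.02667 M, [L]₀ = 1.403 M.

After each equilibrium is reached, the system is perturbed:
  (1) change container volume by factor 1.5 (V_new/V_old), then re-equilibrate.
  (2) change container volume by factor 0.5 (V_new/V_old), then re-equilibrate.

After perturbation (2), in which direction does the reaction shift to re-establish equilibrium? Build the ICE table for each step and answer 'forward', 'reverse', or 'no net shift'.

Direction: forward

Q₀ = 1972 vs Keq = 894.5 ⇒ Q>K, reverse
Step 1:
                  X         L
  I         0.02667     1.403
  C         0.01284 -0.006422
  E         0.03951     1.397
  solve Keq expr → x = -0.006422; check Q = 894.5
Then change container volume by factor 1.5 (V_new/V_old).
Step 2:
                  X         L
  I         0.02634    0.9311
  C        0.005869 -0.002935
  E         0.03221    0.9281
  solve Keq expr → x = -0.002935; check Q = 894.5
Then change container volume by factor 0.5 (V_new/V_old).
Step 3:
                  X         L
  I         0.06442     1.856
  C        -0.01875  0.009377
  E         0.04567     1.866
  solve Keq expr → x = 0.009377; check Q = 894.5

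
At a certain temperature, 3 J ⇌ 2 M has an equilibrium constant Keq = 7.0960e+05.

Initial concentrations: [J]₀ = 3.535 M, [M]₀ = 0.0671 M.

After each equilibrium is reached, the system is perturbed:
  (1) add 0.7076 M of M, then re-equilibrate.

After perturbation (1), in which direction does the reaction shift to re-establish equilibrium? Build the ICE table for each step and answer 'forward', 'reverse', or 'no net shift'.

Direction: reverse

Q₀ = 1.0192e-04 vs Keq = 7.0960e+05 ⇒ Q<K, forward
Step 1:
                  J         M
  init        3.535    0.0671
  Δ          -3.515     2.343
  eq        0.02015      2.41
  solve Keq expr → x = 1.172; check Q = 7.0960e+05
Then add 0.7076 M of M.
Step 2:
                  J         M
  init      0.02015     3.118
  Δ         0.00376 -0.002507
  eq        0.02392     3.115
  solve Keq expr → x = -0.001253; check Q = 7.0960e+05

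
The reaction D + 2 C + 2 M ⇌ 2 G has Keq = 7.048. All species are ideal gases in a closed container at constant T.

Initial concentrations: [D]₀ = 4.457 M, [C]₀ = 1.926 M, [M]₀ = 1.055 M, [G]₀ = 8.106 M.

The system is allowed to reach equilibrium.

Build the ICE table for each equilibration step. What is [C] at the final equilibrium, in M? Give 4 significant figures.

Q₀ = 3.571 vs Keq = 7.048 ⇒ Q<K, forward
Step 1:
                  D         C         M         G
  Initial     4.457     1.926     1.055     8.106
  Change   -0.09595   -0.1919   -0.1919    0.1919
  Equil       4.361     1.734    0.8631     8.298
  solve Keq expr → x = 0.09595; check Q = 7.048

[C]_eq = 1.734 M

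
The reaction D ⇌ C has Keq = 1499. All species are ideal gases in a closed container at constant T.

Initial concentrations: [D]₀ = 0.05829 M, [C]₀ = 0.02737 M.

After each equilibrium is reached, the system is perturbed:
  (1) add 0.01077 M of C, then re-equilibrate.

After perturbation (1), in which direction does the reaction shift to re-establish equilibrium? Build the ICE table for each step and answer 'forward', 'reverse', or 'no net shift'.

Direction: reverse

Q₀ = 0.4695 vs Keq = 1499 ⇒ Q<K, forward
Step 1:
                  D         C
  I         0.05829   0.02737
  C        -0.05823   0.05823
  E       5.7107e-05    0.0856
  solve Keq expr → x = 0.05823; check Q = 1499
Then add 0.01077 M of C.
Step 2:
                  D         C
  I       5.7107e-05   0.09637
  C       7.1800e-06 -7.1800e-06
  E       6.4287e-05   0.09637
  solve Keq expr → x = -7.1800e-06; check Q = 1499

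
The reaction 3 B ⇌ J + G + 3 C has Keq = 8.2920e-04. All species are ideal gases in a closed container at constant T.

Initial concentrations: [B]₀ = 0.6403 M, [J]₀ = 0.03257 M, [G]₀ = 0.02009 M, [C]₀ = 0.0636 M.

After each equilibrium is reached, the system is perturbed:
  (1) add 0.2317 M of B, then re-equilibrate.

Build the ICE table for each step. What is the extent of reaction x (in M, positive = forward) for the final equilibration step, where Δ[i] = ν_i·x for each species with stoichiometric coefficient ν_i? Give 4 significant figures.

x = 0.01709 M

Q₀ = 6.4124e-07 vs Keq = 8.2920e-04 ⇒ Q<K, forward
Step 1:
                   B          J          G          C
  I           0.6403    0.03257    0.02009     0.0636
  C          -0.1696    0.05652    0.05652     0.1696
  E           0.4707    0.08909    0.07661     0.2332
  solve Keq expr → x = 0.05652; check Q = 8.2920e-04
Then add 0.2317 M of B.
Step 2:
                   B          J          G          C
  I           0.7024    0.08909    0.07661     0.2332
  C         -0.05128    0.01709    0.01709    0.05128
  E           0.6512     0.1062     0.0937     0.2844
  solve Keq expr → x = 0.01709; check Q = 8.2920e-04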